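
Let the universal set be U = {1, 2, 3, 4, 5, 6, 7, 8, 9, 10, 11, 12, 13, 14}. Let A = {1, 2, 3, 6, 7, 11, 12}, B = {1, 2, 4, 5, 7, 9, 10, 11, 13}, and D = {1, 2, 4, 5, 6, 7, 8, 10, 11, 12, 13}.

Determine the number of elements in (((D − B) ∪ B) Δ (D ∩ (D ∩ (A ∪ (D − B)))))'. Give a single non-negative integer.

D − B = {6, 8, 12}
(D − B) ∪ B = {1, 2, 4, 5, 6, 7, 8, 9, 10, 11, 12, 13}
A ∪ (D − B) = {1, 2, 3, 6, 7, 8, 11, 12}
D ∩ (A ∪ (D − B)) = {1, 2, 6, 7, 8, 11, 12}
D ∩ (D ∩ (A ∪ (D − B))) = {1, 2, 6, 7, 8, 11, 12}
((D − B) ∪ B) Δ (D ∩ (D ∩ (A ∪ (D − B)))) = {4, 5, 9, 10, 13}
(((D − B) ∪ B) Δ (D ∩ (D ∩ (A ∪ (D − B)))))' = {1, 2, 3, 6, 7, 8, 11, 12, 14}
|(((D − B) ∪ B) Δ (D ∩ (D ∩ (A ∪ (D − B)))))'| = 9

9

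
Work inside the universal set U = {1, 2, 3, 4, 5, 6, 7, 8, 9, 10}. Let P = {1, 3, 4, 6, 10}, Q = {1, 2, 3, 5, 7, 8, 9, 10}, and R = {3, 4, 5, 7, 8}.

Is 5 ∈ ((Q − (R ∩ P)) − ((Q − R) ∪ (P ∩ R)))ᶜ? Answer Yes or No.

No

5 ∈ R and 5 ∉ P, so 5 ∉ R ∩ P
5 ∈ Q and 5 ∉ (R ∩ P), so 5 ∈ Q − (R ∩ P)
5 ∈ Q and 5 ∈ R, so 5 ∉ Q − R
5 ∉ P and 5 ∈ R, so 5 ∉ P ∩ R
5 ∉ (Q − R) and 5 ∉ (P ∩ R), so 5 ∉ (Q − R) ∪ (P ∩ R)
5 ∈ (Q − (R ∩ P)) and 5 ∉ ((Q − R) ∪ (P ∩ R)), so 5 ∈ (Q − (R ∩ P)) − ((Q − R) ∪ (P ∩ R))
5 ∉ ((Q − (R ∩ P)) − ((Q − R) ∪ (P ∩ R)))ᶜ since 5 ∈ ((Q − (R ∩ P)) − ((Q − R) ∪ (P ∩ R)))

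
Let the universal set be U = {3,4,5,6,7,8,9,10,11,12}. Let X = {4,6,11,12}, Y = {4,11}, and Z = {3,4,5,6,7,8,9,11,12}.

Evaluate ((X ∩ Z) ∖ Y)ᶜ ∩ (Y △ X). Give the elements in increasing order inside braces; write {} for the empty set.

{}

X ∩ Z = {4,6,11,12}
(X ∩ Z) ∖ Y = {6,12}
((X ∩ Z) ∖ Y)ᶜ = {3,4,5,7,8,9,10,11}
Y △ X = {6,12}
((X ∩ Z) ∖ Y)ᶜ ∩ (Y △ X) = {}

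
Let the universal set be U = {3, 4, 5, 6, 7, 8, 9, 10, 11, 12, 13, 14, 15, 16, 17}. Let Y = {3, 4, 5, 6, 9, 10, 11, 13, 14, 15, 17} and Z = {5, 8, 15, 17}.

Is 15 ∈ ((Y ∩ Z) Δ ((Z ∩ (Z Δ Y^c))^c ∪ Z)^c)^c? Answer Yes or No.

15 ∈ Y and 15 ∈ Z, so 15 ∈ Y ∩ Z
15 ∈ Y, so 15 ∉ Y^c
15 ∈ Z and 15 ∉ Y^c, so 15 ∈ Z Δ Y^c
15 ∈ Z and 15 ∈ (Z Δ Y^c), so 15 ∈ Z ∩ (Z Δ Y^c)
15 ∉ (Z ∩ (Z Δ Y^c))^c since 15 ∈ (Z ∩ (Z Δ Y^c))
15 ∉ (Z ∩ (Z Δ Y^c))^c and 15 ∈ Z, so 15 ∈ (Z ∩ (Z Δ Y^c))^c ∪ Z
15 ∉ ((Z ∩ (Z Δ Y^c))^c ∪ Z)^c since 15 ∈ ((Z ∩ (Z Δ Y^c))^c ∪ Z)
15 ∈ (Y ∩ Z) and 15 ∉ ((Z ∩ (Z Δ Y^c))^c ∪ Z)^c, so 15 ∈ (Y ∩ Z) Δ ((Z ∩ (Z Δ Y^c))^c ∪ Z)^c
15 ∉ ((Y ∩ Z) Δ ((Z ∩ (Z Δ Y^c))^c ∪ Z)^c)^c since 15 ∈ ((Y ∩ Z) Δ ((Z ∩ (Z Δ Y^c))^c ∪ Z)^c)

No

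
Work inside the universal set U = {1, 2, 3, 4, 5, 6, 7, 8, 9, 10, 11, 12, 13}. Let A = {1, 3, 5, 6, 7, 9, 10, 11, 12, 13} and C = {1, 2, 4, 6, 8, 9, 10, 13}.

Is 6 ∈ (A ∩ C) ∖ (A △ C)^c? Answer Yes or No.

No

6 ∈ A and 6 ∈ C, so 6 ∈ A ∩ C
6 ∈ A and 6 ∈ C, so 6 ∉ A △ C
6 ∈ (A △ C)^c since 6 ∉ (A △ C)
6 ∈ (A ∩ C) and 6 ∈ (A △ C)^c, so 6 ∉ (A ∩ C) ∖ (A △ C)^c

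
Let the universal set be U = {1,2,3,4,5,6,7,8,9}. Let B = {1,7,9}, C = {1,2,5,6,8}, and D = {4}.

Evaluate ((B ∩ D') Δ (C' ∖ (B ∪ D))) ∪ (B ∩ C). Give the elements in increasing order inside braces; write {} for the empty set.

{1,3,7,9}

D' = {1,2,3,5,6,7,8,9}
B ∩ D' = {1,7,9}
C' = {3,4,7,9}
B ∪ D = {1,4,7,9}
C' ∖ (B ∪ D) = {3}
(B ∩ D') Δ (C' ∖ (B ∪ D)) = {1,3,7,9}
B ∩ C = {1}
((B ∩ D') Δ (C' ∖ (B ∪ D))) ∪ (B ∩ C) = {1,3,7,9}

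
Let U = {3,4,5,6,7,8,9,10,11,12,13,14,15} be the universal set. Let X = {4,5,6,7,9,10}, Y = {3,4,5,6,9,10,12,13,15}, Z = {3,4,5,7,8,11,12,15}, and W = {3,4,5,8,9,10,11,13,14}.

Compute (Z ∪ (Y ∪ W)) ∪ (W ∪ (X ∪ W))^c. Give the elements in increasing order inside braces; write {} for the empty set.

Y ∪ W = {3,4,5,6,8,9,10,11,12,13,14,15}
Z ∪ (Y ∪ W) = {3,4,5,6,7,8,9,10,11,12,13,14,15}
X ∪ W = {3,4,5,6,7,8,9,10,11,13,14}
W ∪ (X ∪ W) = {3,4,5,6,7,8,9,10,11,13,14}
(W ∪ (X ∪ W))^c = {12,15}
(Z ∪ (Y ∪ W)) ∪ (W ∪ (X ∪ W))^c = {3,4,5,6,7,8,9,10,11,12,13,14,15}

{3,4,5,6,7,8,9,10,11,12,13,14,15}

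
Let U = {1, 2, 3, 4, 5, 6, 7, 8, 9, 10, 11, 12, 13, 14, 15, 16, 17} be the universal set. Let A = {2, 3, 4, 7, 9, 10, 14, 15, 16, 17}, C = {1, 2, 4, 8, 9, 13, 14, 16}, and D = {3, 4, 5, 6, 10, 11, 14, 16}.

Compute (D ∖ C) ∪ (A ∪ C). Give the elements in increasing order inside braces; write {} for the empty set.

{1, 2, 3, 4, 5, 6, 7, 8, 9, 10, 11, 13, 14, 15, 16, 17}

D ∖ C = {3, 5, 6, 10, 11}
A ∪ C = {1, 2, 3, 4, 7, 8, 9, 10, 13, 14, 15, 16, 17}
(D ∖ C) ∪ (A ∪ C) = {1, 2, 3, 4, 5, 6, 7, 8, 9, 10, 11, 13, 14, 15, 16, 17}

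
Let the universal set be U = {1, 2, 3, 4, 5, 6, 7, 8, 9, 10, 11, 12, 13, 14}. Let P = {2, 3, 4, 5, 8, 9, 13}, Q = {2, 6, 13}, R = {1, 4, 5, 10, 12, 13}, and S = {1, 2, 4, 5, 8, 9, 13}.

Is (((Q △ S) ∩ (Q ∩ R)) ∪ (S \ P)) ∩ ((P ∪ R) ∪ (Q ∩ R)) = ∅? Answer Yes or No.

Q △ S = {1, 4, 5, 6, 8, 9}
Q ∩ R = {13}
(Q △ S) ∩ (Q ∩ R) = {}
S \ P = {1}
((Q △ S) ∩ (Q ∩ R)) ∪ (S \ P) = {1}
P ∪ R = {1, 2, 3, 4, 5, 8, 9, 10, 12, 13}
(P ∪ R) ∪ (Q ∩ R) = {1, 2, 3, 4, 5, 8, 9, 10, 12, 13}
1 lies in both, so they are not disjoint.

No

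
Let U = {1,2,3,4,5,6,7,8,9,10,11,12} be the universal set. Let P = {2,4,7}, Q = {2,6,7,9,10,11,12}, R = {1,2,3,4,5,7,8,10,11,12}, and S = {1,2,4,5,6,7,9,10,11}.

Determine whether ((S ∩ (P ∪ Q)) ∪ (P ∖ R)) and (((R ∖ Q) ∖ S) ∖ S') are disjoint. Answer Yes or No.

Yes

P ∪ Q = {2,4,6,7,9,10,11,12}
S ∩ (P ∪ Q) = {2,4,6,7,9,10,11}
P ∖ R = {}
(S ∩ (P ∪ Q)) ∪ (P ∖ R) = {2,4,6,7,9,10,11}
R ∖ Q = {1,3,4,5,8}
(R ∖ Q) ∖ S = {3,8}
S' = {3,8,12}
((R ∖ Q) ∖ S) ∖ S' = {}
{2,4,6,7,9,10,11} and {} share no elements.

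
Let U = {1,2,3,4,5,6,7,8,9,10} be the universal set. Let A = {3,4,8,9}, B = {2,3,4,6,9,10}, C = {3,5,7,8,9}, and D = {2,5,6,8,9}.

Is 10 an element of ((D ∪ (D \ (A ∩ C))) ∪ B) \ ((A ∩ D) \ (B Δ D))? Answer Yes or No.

Yes

10 ∉ A and 10 ∉ C, so 10 ∉ A ∩ C
10 ∉ D and 10 ∉ (A ∩ C), so 10 ∉ D \ (A ∩ C)
10 ∉ D and 10 ∉ (D \ (A ∩ C)), so 10 ∉ D ∪ (D \ (A ∩ C))
10 ∉ (D ∪ (D \ (A ∩ C))) and 10 ∈ B, so 10 ∈ (D ∪ (D \ (A ∩ C))) ∪ B
10 ∉ A and 10 ∉ D, so 10 ∉ A ∩ D
10 ∈ B and 10 ∉ D, so 10 ∈ B Δ D
10 ∉ (A ∩ D) and 10 ∈ (B Δ D), so 10 ∉ (A ∩ D) \ (B Δ D)
10 ∈ ((D ∪ (D \ (A ∩ C))) ∪ B) and 10 ∉ ((A ∩ D) \ (B Δ D)), so 10 ∈ ((D ∪ (D \ (A ∩ C))) ∪ B) \ ((A ∩ D) \ (B Δ D))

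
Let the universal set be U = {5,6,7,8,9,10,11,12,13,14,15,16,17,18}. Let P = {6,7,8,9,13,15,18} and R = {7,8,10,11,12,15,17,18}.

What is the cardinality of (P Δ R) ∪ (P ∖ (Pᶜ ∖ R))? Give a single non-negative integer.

P Δ R = {6,9,10,11,12,13,17}
Pᶜ = {5,10,11,12,14,16,17}
Pᶜ ∖ R = {5,14,16}
P ∖ (Pᶜ ∖ R) = {6,7,8,9,13,15,18}
(P Δ R) ∪ (P ∖ (Pᶜ ∖ R)) = {6,7,8,9,10,11,12,13,15,17,18}
|(P Δ R) ∪ (P ∖ (Pᶜ ∖ R))| = 11

11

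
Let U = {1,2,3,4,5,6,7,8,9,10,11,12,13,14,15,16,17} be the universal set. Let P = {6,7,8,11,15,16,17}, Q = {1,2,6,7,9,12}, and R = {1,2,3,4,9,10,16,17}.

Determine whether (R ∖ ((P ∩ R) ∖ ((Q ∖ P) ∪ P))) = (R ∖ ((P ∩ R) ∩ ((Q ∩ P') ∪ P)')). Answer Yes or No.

P ∩ R = {16,17}
Q ∖ P = {1,2,9,12}
(Q ∖ P) ∪ P = {1,2,6,7,8,9,11,12,15,16,17}
(P ∩ R) ∖ ((Q ∖ P) ∪ P) = {}
R ∖ ((P ∩ R) ∖ ((Q ∖ P) ∪ P)) = {1,2,3,4,9,10,16,17}
P' = {1,2,3,4,5,9,10,12,13,14}
Q ∩ P' = {1,2,9,12}
(Q ∩ P') ∪ P = {1,2,6,7,8,9,11,12,15,16,17}
((Q ∩ P') ∪ P)' = {3,4,5,10,13,14}
(P ∩ R) ∩ ((Q ∩ P') ∪ P)' = {}
R ∖ ((P ∩ R) ∩ ((Q ∩ P') ∪ P)') = {1,2,3,4,9,10,16,17}
Both equal {1,2,3,4,9,10,16,17}, so R ∖ ((P ∩ R) ∖ ((Q ∖ P) ∪ P)) = R ∖ ((P ∩ R) ∩ ((Q ∩ P') ∪ P)').

Yes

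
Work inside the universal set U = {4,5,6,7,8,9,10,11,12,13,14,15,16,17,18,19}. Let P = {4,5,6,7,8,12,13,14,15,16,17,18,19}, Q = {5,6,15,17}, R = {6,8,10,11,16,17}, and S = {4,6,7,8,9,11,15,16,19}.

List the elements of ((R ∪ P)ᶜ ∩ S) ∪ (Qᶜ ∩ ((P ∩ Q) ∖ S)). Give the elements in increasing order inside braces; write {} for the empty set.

R ∪ P = {4,5,6,7,8,10,11,12,13,14,15,16,17,18,19}
(R ∪ P)ᶜ = {9}
(R ∪ P)ᶜ ∩ S = {9}
Qᶜ = {4,7,8,9,10,11,12,13,14,16,18,19}
P ∩ Q = {5,6,15,17}
(P ∩ Q) ∖ S = {5,17}
Qᶜ ∩ ((P ∩ Q) ∖ S) = {}
((R ∪ P)ᶜ ∩ S) ∪ (Qᶜ ∩ ((P ∩ Q) ∖ S)) = {9}

{9}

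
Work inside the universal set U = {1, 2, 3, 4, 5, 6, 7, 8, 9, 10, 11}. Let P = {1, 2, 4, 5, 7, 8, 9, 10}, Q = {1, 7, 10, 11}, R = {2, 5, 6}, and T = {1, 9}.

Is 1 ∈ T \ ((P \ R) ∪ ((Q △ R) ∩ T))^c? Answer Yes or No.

1 ∈ P and 1 ∉ R, so 1 ∈ P \ R
1 ∈ Q and 1 ∉ R, so 1 ∈ Q △ R
1 ∈ (Q △ R) and 1 ∈ T, so 1 ∈ (Q △ R) ∩ T
1 ∈ (P \ R) and 1 ∈ ((Q △ R) ∩ T), so 1 ∈ (P \ R) ∪ ((Q △ R) ∩ T)
1 ∉ ((P \ R) ∪ ((Q △ R) ∩ T))^c since 1 ∈ ((P \ R) ∪ ((Q △ R) ∩ T))
1 ∈ T and 1 ∉ ((P \ R) ∪ ((Q △ R) ∩ T))^c, so 1 ∈ T \ ((P \ R) ∪ ((Q △ R) ∩ T))^c

Yes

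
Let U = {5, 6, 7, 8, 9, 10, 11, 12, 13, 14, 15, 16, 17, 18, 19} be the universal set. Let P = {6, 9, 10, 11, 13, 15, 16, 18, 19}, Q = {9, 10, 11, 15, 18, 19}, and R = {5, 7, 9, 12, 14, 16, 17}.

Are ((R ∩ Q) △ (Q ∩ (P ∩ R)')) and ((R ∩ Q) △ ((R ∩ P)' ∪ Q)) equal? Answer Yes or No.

No

R ∩ Q = {9}
P ∩ R = {9, 16}
(P ∩ R)' = {5, 6, 7, 8, 10, 11, 12, 13, 14, 15, 17, 18, 19}
Q ∩ (P ∩ R)' = {10, 11, 15, 18, 19}
(R ∩ Q) △ (Q ∩ (P ∩ R)') = {9, 10, 11, 15, 18, 19}
R ∩ P = {9, 16}
(R ∩ P)' = {5, 6, 7, 8, 10, 11, 12, 13, 14, 15, 17, 18, 19}
(R ∩ P)' ∪ Q = {5, 6, 7, 8, 9, 10, 11, 12, 13, 14, 15, 17, 18, 19}
(R ∩ Q) △ ((R ∩ P)' ∪ Q) = {5, 6, 7, 8, 10, 11, 12, 13, 14, 15, 17, 18, 19}
5 ∈ (R ∩ Q) △ ((R ∩ P)' ∪ Q) but 5 ∉ (R ∩ Q) △ (Q ∩ (P ∩ R)'), so they differ.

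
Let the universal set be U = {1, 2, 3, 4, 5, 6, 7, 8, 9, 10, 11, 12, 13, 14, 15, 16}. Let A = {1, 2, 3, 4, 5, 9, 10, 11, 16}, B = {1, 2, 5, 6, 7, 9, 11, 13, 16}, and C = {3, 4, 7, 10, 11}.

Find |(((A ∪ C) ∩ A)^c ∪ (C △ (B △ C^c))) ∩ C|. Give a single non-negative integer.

A ∪ C = {1, 2, 3, 4, 5, 7, 9, 10, 11, 16}
(A ∪ C) ∩ A = {1, 2, 3, 4, 5, 9, 10, 11, 16}
((A ∪ C) ∩ A)^c = {6, 7, 8, 12, 13, 14, 15}
C^c = {1, 2, 5, 6, 8, 9, 12, 13, 14, 15, 16}
B △ C^c = {7, 8, 11, 12, 14, 15}
C △ (B △ C^c) = {3, 4, 8, 10, 12, 14, 15}
((A ∪ C) ∩ A)^c ∪ (C △ (B △ C^c)) = {3, 4, 6, 7, 8, 10, 12, 13, 14, 15}
(((A ∪ C) ∩ A)^c ∪ (C △ (B △ C^c))) ∩ C = {3, 4, 7, 10}
|(((A ∪ C) ∩ A)^c ∪ (C △ (B △ C^c))) ∩ C| = 4

4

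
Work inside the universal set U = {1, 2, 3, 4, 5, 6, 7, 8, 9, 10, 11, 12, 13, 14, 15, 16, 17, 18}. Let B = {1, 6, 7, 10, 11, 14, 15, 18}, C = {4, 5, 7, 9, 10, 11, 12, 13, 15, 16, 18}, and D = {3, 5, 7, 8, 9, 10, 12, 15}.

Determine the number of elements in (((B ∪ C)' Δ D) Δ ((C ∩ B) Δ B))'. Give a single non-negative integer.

B ∪ C = {1, 4, 5, 6, 7, 9, 10, 11, 12, 13, 14, 15, 16, 18}
(B ∪ C)' = {2, 3, 8, 17}
(B ∪ C)' Δ D = {2, 5, 7, 9, 10, 12, 15, 17}
C ∩ B = {7, 10, 11, 15, 18}
(C ∩ B) Δ B = {1, 6, 14}
((B ∪ C)' Δ D) Δ ((C ∩ B) Δ B) = {1, 2, 5, 6, 7, 9, 10, 12, 14, 15, 17}
(((B ∪ C)' Δ D) Δ ((C ∩ B) Δ B))' = {3, 4, 8, 11, 13, 16, 18}
|(((B ∪ C)' Δ D) Δ ((C ∩ B) Δ B))'| = 7

7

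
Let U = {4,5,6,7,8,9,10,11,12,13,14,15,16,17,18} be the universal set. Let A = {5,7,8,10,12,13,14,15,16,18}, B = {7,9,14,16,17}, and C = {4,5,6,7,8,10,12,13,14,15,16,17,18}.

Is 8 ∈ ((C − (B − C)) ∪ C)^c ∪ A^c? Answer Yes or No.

No

8 ∉ B and 8 ∈ C, so 8 ∉ B − C
8 ∈ C and 8 ∉ (B − C), so 8 ∈ C − (B − C)
8 ∈ (C − (B − C)) and 8 ∈ C, so 8 ∈ (C − (B − C)) ∪ C
8 ∉ ((C − (B − C)) ∪ C)^c since 8 ∈ ((C − (B − C)) ∪ C)
8 ∈ A, so 8 ∉ A^c
8 ∉ ((C − (B − C)) ∪ C)^c and 8 ∉ A^c, so 8 ∉ ((C − (B − C)) ∪ C)^c ∪ A^c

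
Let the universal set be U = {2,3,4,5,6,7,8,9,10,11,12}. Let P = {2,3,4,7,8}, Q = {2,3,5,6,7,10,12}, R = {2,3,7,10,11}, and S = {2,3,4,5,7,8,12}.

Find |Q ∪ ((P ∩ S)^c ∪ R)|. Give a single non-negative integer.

P ∩ S = {2,3,4,7,8}
(P ∩ S)^c = {5,6,9,10,11,12}
(P ∩ S)^c ∪ R = {2,3,5,6,7,9,10,11,12}
Q ∪ ((P ∩ S)^c ∪ R) = {2,3,5,6,7,9,10,11,12}
|Q ∪ ((P ∩ S)^c ∪ R)| = 9

9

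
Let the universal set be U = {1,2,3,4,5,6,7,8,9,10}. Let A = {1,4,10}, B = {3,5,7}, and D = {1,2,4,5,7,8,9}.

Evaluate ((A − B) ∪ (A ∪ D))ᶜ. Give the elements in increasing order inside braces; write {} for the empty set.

A − B = {1,4,10}
A ∪ D = {1,2,4,5,7,8,9,10}
(A − B) ∪ (A ∪ D) = {1,2,4,5,7,8,9,10}
((A − B) ∪ (A ∪ D))ᶜ = {3,6}

{3,6}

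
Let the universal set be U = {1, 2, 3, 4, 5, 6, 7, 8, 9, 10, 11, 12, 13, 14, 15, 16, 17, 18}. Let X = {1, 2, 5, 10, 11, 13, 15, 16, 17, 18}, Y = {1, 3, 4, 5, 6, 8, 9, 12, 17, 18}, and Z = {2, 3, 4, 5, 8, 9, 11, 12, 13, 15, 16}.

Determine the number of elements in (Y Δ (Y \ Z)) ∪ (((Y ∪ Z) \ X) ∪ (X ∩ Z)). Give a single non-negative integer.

Y \ Z = {1, 6, 17, 18}
Y Δ (Y \ Z) = {3, 4, 5, 8, 9, 12}
Y ∪ Z = {1, 2, 3, 4, 5, 6, 8, 9, 11, 12, 13, 15, 16, 17, 18}
(Y ∪ Z) \ X = {3, 4, 6, 8, 9, 12}
X ∩ Z = {2, 5, 11, 13, 15, 16}
((Y ∪ Z) \ X) ∪ (X ∩ Z) = {2, 3, 4, 5, 6, 8, 9, 11, 12, 13, 15, 16}
(Y Δ (Y \ Z)) ∪ (((Y ∪ Z) \ X) ∪ (X ∩ Z)) = {2, 3, 4, 5, 6, 8, 9, 11, 12, 13, 15, 16}
|(Y Δ (Y \ Z)) ∪ (((Y ∪ Z) \ X) ∪ (X ∩ Z))| = 12

12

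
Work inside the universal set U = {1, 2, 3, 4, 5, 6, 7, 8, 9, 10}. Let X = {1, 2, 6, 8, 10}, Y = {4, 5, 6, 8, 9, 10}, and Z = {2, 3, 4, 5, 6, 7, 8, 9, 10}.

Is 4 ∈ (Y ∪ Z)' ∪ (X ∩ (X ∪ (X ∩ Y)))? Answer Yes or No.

No

4 ∈ Y and 4 ∈ Z, so 4 ∈ Y ∪ Z
4 ∉ (Y ∪ Z)' since 4 ∈ (Y ∪ Z)
4 ∉ X and 4 ∈ Y, so 4 ∉ X ∩ Y
4 ∉ X and 4 ∉ (X ∩ Y), so 4 ∉ X ∪ (X ∩ Y)
4 ∉ X and 4 ∉ (X ∪ (X ∩ Y)), so 4 ∉ X ∩ (X ∪ (X ∩ Y))
4 ∉ (Y ∪ Z)' and 4 ∉ (X ∩ (X ∪ (X ∩ Y))), so 4 ∉ (Y ∪ Z)' ∪ (X ∩ (X ∪ (X ∩ Y)))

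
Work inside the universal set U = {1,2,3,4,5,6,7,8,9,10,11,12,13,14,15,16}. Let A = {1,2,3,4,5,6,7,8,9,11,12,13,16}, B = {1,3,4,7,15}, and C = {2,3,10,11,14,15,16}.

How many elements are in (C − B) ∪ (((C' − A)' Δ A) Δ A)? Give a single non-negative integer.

16

C − B = {2,10,11,14,16}
C' = {1,4,5,6,7,8,9,12,13}
C' − A = {}
(C' − A)' = {1,2,3,4,5,6,7,8,9,10,11,12,13,14,15,16}
(C' − A)' Δ A = {10,14,15}
((C' − A)' Δ A) Δ A = {1,2,3,4,5,6,7,8,9,10,11,12,13,14,15,16}
(C − B) ∪ (((C' − A)' Δ A) Δ A) = {1,2,3,4,5,6,7,8,9,10,11,12,13,14,15,16}
|(C − B) ∪ (((C' − A)' Δ A) Δ A)| = 16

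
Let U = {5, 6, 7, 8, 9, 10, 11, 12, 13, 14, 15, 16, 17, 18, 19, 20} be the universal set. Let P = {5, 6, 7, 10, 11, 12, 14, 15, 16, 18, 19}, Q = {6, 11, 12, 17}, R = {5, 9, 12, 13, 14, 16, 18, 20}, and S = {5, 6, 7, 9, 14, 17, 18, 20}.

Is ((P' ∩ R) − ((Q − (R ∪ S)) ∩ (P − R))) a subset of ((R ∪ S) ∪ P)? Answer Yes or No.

Yes

P' = {8, 9, 13, 17, 20}
P' ∩ R = {9, 13, 20}
R ∪ S = {5, 6, 7, 9, 12, 13, 14, 16, 17, 18, 20}
Q − (R ∪ S) = {11}
P − R = {6, 7, 10, 11, 15, 19}
(Q − (R ∪ S)) ∩ (P − R) = {11}
(P' ∩ R) − ((Q − (R ∪ S)) ∩ (P − R)) = {9, 13, 20}
(R ∪ S) ∪ P = {5, 6, 7, 9, 10, 11, 12, 13, 14, 15, 16, 17, 18, 19, 20}
Every element of {9, 13, 20} is in {5, 6, 7, 9, 10, 11, 12, 13, 14, 15, 16, 17, 18, 19, 20}, so (P' ∩ R) − ((Q − (R ∪ S)) ∩ (P − R)) ⊆ (R ∪ S) ∪ P.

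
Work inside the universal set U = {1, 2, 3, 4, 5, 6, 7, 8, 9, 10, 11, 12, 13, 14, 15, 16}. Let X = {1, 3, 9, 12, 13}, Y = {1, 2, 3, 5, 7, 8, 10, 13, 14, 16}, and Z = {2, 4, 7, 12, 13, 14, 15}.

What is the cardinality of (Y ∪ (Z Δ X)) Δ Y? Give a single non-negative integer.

3

Z Δ X = {1, 2, 3, 4, 7, 9, 14, 15}
Y ∪ (Z Δ X) = {1, 2, 3, 4, 5, 7, 8, 9, 10, 13, 14, 15, 16}
(Y ∪ (Z Δ X)) Δ Y = {4, 9, 15}
|(Y ∪ (Z Δ X)) Δ Y| = 3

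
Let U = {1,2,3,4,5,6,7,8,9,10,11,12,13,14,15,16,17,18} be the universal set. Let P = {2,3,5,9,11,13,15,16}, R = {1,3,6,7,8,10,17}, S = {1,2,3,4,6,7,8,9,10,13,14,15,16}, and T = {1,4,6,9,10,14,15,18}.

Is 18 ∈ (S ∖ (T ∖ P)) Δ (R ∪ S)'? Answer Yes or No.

Yes

18 ∈ T and 18 ∉ P, so 18 ∈ T ∖ P
18 ∉ S and 18 ∈ (T ∖ P), so 18 ∉ S ∖ (T ∖ P)
18 ∉ R and 18 ∉ S, so 18 ∉ R ∪ S
18 ∈ (R ∪ S)' since 18 ∉ (R ∪ S)
18 ∉ (S ∖ (T ∖ P)) and 18 ∈ (R ∪ S)', so 18 ∈ (S ∖ (T ∖ P)) Δ (R ∪ S)'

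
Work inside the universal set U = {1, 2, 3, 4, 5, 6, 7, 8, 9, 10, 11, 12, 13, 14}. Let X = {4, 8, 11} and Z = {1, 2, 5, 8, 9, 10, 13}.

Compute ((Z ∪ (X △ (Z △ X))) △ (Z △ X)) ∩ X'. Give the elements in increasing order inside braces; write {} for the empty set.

{}

Z △ X = {1, 2, 4, 5, 9, 10, 11, 13}
X △ (Z △ X) = {1, 2, 5, 8, 9, 10, 13}
Z ∪ (X △ (Z △ X)) = {1, 2, 5, 8, 9, 10, 13}
(Z ∪ (X △ (Z △ X))) △ (Z △ X) = {4, 8, 11}
X' = {1, 2, 3, 5, 6, 7, 9, 10, 12, 13, 14}
((Z ∪ (X △ (Z △ X))) △ (Z △ X)) ∩ X' = {}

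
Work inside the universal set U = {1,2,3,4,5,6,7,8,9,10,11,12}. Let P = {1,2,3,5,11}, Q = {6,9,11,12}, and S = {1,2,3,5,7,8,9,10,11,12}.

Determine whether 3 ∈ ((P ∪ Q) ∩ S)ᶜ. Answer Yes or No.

3 ∈ P and 3 ∉ Q, so 3 ∈ P ∪ Q
3 ∈ (P ∪ Q) and 3 ∈ S, so 3 ∈ (P ∪ Q) ∩ S
3 ∉ ((P ∪ Q) ∩ S)ᶜ since 3 ∈ ((P ∪ Q) ∩ S)

No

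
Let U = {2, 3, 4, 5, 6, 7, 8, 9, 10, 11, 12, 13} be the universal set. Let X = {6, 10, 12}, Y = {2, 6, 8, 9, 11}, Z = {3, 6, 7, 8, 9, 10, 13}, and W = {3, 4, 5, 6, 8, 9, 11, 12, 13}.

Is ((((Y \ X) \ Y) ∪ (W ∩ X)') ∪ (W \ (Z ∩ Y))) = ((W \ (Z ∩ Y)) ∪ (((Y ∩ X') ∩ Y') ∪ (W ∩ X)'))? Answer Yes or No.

Y \ X = {2, 8, 9, 11}
(Y \ X) \ Y = {}
W ∩ X = {6, 12}
(W ∩ X)' = {2, 3, 4, 5, 7, 8, 9, 10, 11, 13}
((Y \ X) \ Y) ∪ (W ∩ X)' = {2, 3, 4, 5, 7, 8, 9, 10, 11, 13}
Z ∩ Y = {6, 8, 9}
W \ (Z ∩ Y) = {3, 4, 5, 11, 12, 13}
(((Y \ X) \ Y) ∪ (W ∩ X)') ∪ (W \ (Z ∩ Y)) = {2, 3, 4, 5, 7, 8, 9, 10, 11, 12, 13}
X' = {2, 3, 4, 5, 7, 8, 9, 11, 13}
Y ∩ X' = {2, 8, 9, 11}
Y' = {3, 4, 5, 7, 10, 12, 13}
(Y ∩ X') ∩ Y' = {}
((Y ∩ X') ∩ Y') ∪ (W ∩ X)' = {2, 3, 4, 5, 7, 8, 9, 10, 11, 13}
(W \ (Z ∩ Y)) ∪ (((Y ∩ X') ∩ Y') ∪ (W ∩ X)') = {2, 3, 4, 5, 7, 8, 9, 10, 11, 12, 13}
Both equal {2, 3, 4, 5, 7, 8, 9, 10, 11, 12, 13}, so (((Y \ X) \ Y) ∪ (W ∩ X)') ∪ (W \ (Z ∩ Y)) = (W \ (Z ∩ Y)) ∪ (((Y ∩ X') ∩ Y') ∪ (W ∩ X)').

Yes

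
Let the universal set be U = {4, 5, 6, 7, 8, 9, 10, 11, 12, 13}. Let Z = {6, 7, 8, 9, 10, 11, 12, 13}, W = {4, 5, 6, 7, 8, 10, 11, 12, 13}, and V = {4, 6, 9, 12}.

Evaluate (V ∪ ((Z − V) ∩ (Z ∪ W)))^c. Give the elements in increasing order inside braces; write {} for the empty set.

Z − V = {7, 8, 10, 11, 13}
Z ∪ W = {4, 5, 6, 7, 8, 9, 10, 11, 12, 13}
(Z − V) ∩ (Z ∪ W) = {7, 8, 10, 11, 13}
V ∪ ((Z − V) ∩ (Z ∪ W)) = {4, 6, 7, 8, 9, 10, 11, 12, 13}
(V ∪ ((Z − V) ∩ (Z ∪ W)))^c = {5}

{5}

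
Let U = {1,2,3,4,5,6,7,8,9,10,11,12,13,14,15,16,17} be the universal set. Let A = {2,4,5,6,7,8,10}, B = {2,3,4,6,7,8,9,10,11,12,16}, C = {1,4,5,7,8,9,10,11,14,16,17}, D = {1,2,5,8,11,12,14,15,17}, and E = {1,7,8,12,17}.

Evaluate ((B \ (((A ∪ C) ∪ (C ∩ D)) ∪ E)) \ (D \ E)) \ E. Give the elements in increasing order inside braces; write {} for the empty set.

A ∪ C = {1,2,4,5,6,7,8,9,10,11,14,16,17}
C ∩ D = {1,5,8,11,14,17}
(A ∪ C) ∪ (C ∩ D) = {1,2,4,5,6,7,8,9,10,11,14,16,17}
((A ∪ C) ∪ (C ∩ D)) ∪ E = {1,2,4,5,6,7,8,9,10,11,12,14,16,17}
B \ (((A ∪ C) ∪ (C ∩ D)) ∪ E) = {3}
D \ E = {2,5,11,14,15}
(B \ (((A ∪ C) ∪ (C ∩ D)) ∪ E)) \ (D \ E) = {3}
((B \ (((A ∪ C) ∪ (C ∩ D)) ∪ E)) \ (D \ E)) \ E = {3}

{3}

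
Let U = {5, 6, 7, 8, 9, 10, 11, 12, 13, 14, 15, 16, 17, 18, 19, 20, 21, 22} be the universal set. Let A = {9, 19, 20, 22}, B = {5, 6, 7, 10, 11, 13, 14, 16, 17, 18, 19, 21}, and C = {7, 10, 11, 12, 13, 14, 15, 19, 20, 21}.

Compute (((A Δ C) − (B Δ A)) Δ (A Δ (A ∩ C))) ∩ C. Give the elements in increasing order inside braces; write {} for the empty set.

A Δ C = {7, 9, 10, 11, 12, 13, 14, 15, 21, 22}
B Δ A = {5, 6, 7, 9, 10, 11, 13, 14, 16, 17, 18, 20, 21, 22}
(A Δ C) − (B Δ A) = {12, 15}
A ∩ C = {19, 20}
A Δ (A ∩ C) = {9, 22}
((A Δ C) − (B Δ A)) Δ (A Δ (A ∩ C)) = {9, 12, 15, 22}
(((A Δ C) − (B Δ A)) Δ (A Δ (A ∩ C))) ∩ C = {12, 15}

{12, 15}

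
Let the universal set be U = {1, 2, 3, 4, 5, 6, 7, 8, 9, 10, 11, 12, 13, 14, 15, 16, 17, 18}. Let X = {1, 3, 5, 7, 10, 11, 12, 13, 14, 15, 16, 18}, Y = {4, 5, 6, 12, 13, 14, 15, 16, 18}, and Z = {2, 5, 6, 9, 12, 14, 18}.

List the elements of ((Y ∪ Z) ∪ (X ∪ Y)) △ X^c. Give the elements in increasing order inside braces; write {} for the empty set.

{1, 3, 5, 7, 8, 10, 11, 12, 13, 14, 15, 16, 17, 18}

Y ∪ Z = {2, 4, 5, 6, 9, 12, 13, 14, 15, 16, 18}
X ∪ Y = {1, 3, 4, 5, 6, 7, 10, 11, 12, 13, 14, 15, 16, 18}
(Y ∪ Z) ∪ (X ∪ Y) = {1, 2, 3, 4, 5, 6, 7, 9, 10, 11, 12, 13, 14, 15, 16, 18}
X^c = {2, 4, 6, 8, 9, 17}
((Y ∪ Z) ∪ (X ∪ Y)) △ X^c = {1, 3, 5, 7, 8, 10, 11, 12, 13, 14, 15, 16, 17, 18}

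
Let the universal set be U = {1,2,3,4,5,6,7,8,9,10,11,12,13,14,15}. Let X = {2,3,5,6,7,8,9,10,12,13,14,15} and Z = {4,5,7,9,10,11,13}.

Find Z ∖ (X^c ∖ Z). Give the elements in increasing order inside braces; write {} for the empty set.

{4,5,7,9,10,11,13}

X^c = {1,4,11}
X^c ∖ Z = {1}
Z ∖ (X^c ∖ Z) = {4,5,7,9,10,11,13}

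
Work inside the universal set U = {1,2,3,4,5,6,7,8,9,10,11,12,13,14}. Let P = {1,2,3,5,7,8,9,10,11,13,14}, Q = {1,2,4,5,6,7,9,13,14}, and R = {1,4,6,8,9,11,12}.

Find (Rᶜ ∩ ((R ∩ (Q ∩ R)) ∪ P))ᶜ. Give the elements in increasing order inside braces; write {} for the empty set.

{1,4,6,8,9,11,12}

Rᶜ = {2,3,5,7,10,13,14}
Q ∩ R = {1,4,6,9}
R ∩ (Q ∩ R) = {1,4,6,9}
(R ∩ (Q ∩ R)) ∪ P = {1,2,3,4,5,6,7,8,9,10,11,13,14}
Rᶜ ∩ ((R ∩ (Q ∩ R)) ∪ P) = {2,3,5,7,10,13,14}
(Rᶜ ∩ ((R ∩ (Q ∩ R)) ∪ P))ᶜ = {1,4,6,8,9,11,12}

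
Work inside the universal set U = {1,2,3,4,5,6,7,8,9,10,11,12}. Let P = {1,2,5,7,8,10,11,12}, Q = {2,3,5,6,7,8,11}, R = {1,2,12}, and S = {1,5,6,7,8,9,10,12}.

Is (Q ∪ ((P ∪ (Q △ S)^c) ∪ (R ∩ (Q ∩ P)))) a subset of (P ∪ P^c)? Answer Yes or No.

Q △ S = {1,2,3,9,10,11,12}
(Q △ S)^c = {4,5,6,7,8}
P ∪ (Q △ S)^c = {1,2,4,5,6,7,8,10,11,12}
Q ∩ P = {2,5,7,8,11}
R ∩ (Q ∩ P) = {2}
(P ∪ (Q △ S)^c) ∪ (R ∩ (Q ∩ P)) = {1,2,4,5,6,7,8,10,11,12}
Q ∪ ((P ∪ (Q △ S)^c) ∪ (R ∩ (Q ∩ P))) = {1,2,3,4,5,6,7,8,10,11,12}
P^c = {3,4,6,9}
P ∪ P^c = {1,2,3,4,5,6,7,8,9,10,11,12}
Every element of {1,2,3,4,5,6,7,8,10,11,12} is in {1,2,3,4,5,6,7,8,9,10,11,12}, so Q ∪ ((P ∪ (Q △ S)^c) ∪ (R ∩ (Q ∩ P))) ⊆ P ∪ P^c.

Yes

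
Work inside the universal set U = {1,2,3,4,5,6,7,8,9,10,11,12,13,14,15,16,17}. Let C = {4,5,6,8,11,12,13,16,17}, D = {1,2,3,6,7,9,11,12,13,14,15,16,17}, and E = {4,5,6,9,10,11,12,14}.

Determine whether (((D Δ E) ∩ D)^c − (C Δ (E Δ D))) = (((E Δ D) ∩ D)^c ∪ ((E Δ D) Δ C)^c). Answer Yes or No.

No

D Δ E = {1,2,3,4,5,7,10,13,15,16,17}
(D Δ E) ∩ D = {1,2,3,7,13,15,16,17}
((D Δ E) ∩ D)^c = {4,5,6,8,9,10,11,12,14}
E Δ D = {1,2,3,4,5,7,10,13,15,16,17}
C Δ (E Δ D) = {1,2,3,6,7,8,10,11,12,15}
((D Δ E) ∩ D)^c − (C Δ (E Δ D)) = {4,5,9,14}
(E Δ D) ∩ D = {1,2,3,7,13,15,16,17}
((E Δ D) ∩ D)^c = {4,5,6,8,9,10,11,12,14}
(E Δ D) Δ C = {1,2,3,6,7,8,10,11,12,15}
((E Δ D) Δ C)^c = {4,5,9,13,14,16,17}
((E Δ D) ∩ D)^c ∪ ((E Δ D) Δ C)^c = {4,5,6,8,9,10,11,12,13,14,16,17}
6 ∈ ((E Δ D) ∩ D)^c ∪ ((E Δ D) Δ C)^c but 6 ∉ ((D Δ E) ∩ D)^c − (C Δ (E Δ D)), so they differ.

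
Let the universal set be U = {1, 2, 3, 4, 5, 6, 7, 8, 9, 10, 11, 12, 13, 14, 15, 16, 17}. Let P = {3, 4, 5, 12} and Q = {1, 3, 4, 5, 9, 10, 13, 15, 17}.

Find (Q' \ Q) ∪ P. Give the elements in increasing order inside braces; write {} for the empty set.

{2, 3, 4, 5, 6, 7, 8, 11, 12, 14, 16}

Q' = {2, 6, 7, 8, 11, 12, 14, 16}
Q' \ Q = {2, 6, 7, 8, 11, 12, 14, 16}
(Q' \ Q) ∪ P = {2, 3, 4, 5, 6, 7, 8, 11, 12, 14, 16}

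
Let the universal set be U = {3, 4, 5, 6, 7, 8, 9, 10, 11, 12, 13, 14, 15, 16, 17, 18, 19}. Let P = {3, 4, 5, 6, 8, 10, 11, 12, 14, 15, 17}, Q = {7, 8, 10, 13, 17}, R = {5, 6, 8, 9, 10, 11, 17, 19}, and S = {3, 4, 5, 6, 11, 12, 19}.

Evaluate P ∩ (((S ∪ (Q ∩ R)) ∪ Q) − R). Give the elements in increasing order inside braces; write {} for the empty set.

Q ∩ R = {8, 10, 17}
S ∪ (Q ∩ R) = {3, 4, 5, 6, 8, 10, 11, 12, 17, 19}
(S ∪ (Q ∩ R)) ∪ Q = {3, 4, 5, 6, 7, 8, 10, 11, 12, 13, 17, 19}
((S ∪ (Q ∩ R)) ∪ Q) − R = {3, 4, 7, 12, 13}
P ∩ (((S ∪ (Q ∩ R)) ∪ Q) − R) = {3, 4, 12}

{3, 4, 12}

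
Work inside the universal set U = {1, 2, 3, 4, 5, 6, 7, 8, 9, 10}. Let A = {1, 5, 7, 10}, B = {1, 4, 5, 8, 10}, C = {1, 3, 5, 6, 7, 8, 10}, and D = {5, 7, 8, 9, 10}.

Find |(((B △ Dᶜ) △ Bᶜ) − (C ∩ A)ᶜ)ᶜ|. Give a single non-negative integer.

Dᶜ = {1, 2, 3, 4, 6}
B △ Dᶜ = {2, 3, 5, 6, 8, 10}
Bᶜ = {2, 3, 6, 7, 9}
(B △ Dᶜ) △ Bᶜ = {5, 7, 8, 9, 10}
C ∩ A = {1, 5, 7, 10}
(C ∩ A)ᶜ = {2, 3, 4, 6, 8, 9}
((B △ Dᶜ) △ Bᶜ) − (C ∩ A)ᶜ = {5, 7, 10}
(((B △ Dᶜ) △ Bᶜ) − (C ∩ A)ᶜ)ᶜ = {1, 2, 3, 4, 6, 8, 9}
|(((B △ Dᶜ) △ Bᶜ) − (C ∩ A)ᶜ)ᶜ| = 7

7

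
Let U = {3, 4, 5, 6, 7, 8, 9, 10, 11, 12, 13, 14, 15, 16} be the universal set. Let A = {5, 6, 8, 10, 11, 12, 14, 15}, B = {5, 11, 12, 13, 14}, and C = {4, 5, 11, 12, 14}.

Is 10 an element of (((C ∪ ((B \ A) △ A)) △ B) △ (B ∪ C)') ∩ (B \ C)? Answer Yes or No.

10 ∉ B and 10 ∈ A, so 10 ∉ B \ A
10 ∉ (B \ A) and 10 ∈ A, so 10 ∈ (B \ A) △ A
10 ∉ C and 10 ∈ ((B \ A) △ A), so 10 ∈ C ∪ ((B \ A) △ A)
10 ∈ (C ∪ ((B \ A) △ A)) and 10 ∉ B, so 10 ∈ (C ∪ ((B \ A) △ A)) △ B
10 ∉ B and 10 ∉ C, so 10 ∉ B ∪ C
10 ∈ (B ∪ C)' since 10 ∉ (B ∪ C)
10 ∈ ((C ∪ ((B \ A) △ A)) △ B) and 10 ∈ (B ∪ C)', so 10 ∉ ((C ∪ ((B \ A) △ A)) △ B) △ (B ∪ C)'
10 ∉ B and 10 ∉ C, so 10 ∉ B \ C
10 ∉ (((C ∪ ((B \ A) △ A)) △ B) △ (B ∪ C)') and 10 ∉ (B \ C), so 10 ∉ (((C ∪ ((B \ A) △ A)) △ B) △ (B ∪ C)') ∩ (B \ C)

No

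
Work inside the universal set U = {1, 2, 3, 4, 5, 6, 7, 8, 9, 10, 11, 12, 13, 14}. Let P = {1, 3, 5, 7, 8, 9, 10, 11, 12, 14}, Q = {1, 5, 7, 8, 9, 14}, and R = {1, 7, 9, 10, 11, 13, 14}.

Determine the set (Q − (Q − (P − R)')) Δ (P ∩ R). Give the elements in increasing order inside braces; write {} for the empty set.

{10, 11}

P − R = {3, 5, 8, 12}
(P − R)' = {1, 2, 4, 6, 7, 9, 10, 11, 13, 14}
Q − (P − R)' = {5, 8}
Q − (Q − (P − R)') = {1, 7, 9, 14}
P ∩ R = {1, 7, 9, 10, 11, 14}
(Q − (Q − (P − R)')) Δ (P ∩ R) = {10, 11}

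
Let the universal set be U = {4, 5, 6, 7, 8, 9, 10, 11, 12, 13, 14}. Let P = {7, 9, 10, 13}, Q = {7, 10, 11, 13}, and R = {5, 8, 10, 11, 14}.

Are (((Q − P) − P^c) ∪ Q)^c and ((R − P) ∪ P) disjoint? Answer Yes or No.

Q − P = {11}
P^c = {4, 5, 6, 8, 11, 12, 14}
(Q − P) − P^c = {}
((Q − P) − P^c) ∪ Q = {7, 10, 11, 13}
(((Q − P) − P^c) ∪ Q)^c = {4, 5, 6, 8, 9, 12, 14}
R − P = {5, 8, 11, 14}
(R − P) ∪ P = {5, 7, 8, 9, 10, 11, 13, 14}
5 lies in both, so they are not disjoint.

No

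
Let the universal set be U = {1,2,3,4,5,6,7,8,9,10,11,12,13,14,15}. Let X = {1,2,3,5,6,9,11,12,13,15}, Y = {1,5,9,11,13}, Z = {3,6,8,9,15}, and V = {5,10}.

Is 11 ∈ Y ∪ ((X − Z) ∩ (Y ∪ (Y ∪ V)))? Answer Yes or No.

11 ∈ X and 11 ∉ Z, so 11 ∈ X − Z
11 ∈ Y and 11 ∉ V, so 11 ∈ Y ∪ V
11 ∈ Y and 11 ∈ (Y ∪ V), so 11 ∈ Y ∪ (Y ∪ V)
11 ∈ (X − Z) and 11 ∈ (Y ∪ (Y ∪ V)), so 11 ∈ (X − Z) ∩ (Y ∪ (Y ∪ V))
11 ∈ Y and 11 ∈ ((X − Z) ∩ (Y ∪ (Y ∪ V))), so 11 ∈ Y ∪ ((X − Z) ∩ (Y ∪ (Y ∪ V)))

Yes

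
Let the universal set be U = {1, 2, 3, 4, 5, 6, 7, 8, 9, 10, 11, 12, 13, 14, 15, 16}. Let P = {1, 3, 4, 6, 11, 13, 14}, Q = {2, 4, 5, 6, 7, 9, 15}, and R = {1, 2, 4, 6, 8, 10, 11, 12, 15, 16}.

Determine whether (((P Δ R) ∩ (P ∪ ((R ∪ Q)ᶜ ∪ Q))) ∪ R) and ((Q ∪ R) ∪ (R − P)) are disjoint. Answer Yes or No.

No

P Δ R = {2, 3, 8, 10, 12, 13, 14, 15, 16}
R ∪ Q = {1, 2, 4, 5, 6, 7, 8, 9, 10, 11, 12, 15, 16}
(R ∪ Q)ᶜ = {3, 13, 14}
(R ∪ Q)ᶜ ∪ Q = {2, 3, 4, 5, 6, 7, 9, 13, 14, 15}
P ∪ ((R ∪ Q)ᶜ ∪ Q) = {1, 2, 3, 4, 5, 6, 7, 9, 11, 13, 14, 15}
(P Δ R) ∩ (P ∪ ((R ∪ Q)ᶜ ∪ Q)) = {2, 3, 13, 14, 15}
((P Δ R) ∩ (P ∪ ((R ∪ Q)ᶜ ∪ Q))) ∪ R = {1, 2, 3, 4, 6, 8, 10, 11, 12, 13, 14, 15, 16}
Q ∪ R = {1, 2, 4, 5, 6, 7, 8, 9, 10, 11, 12, 15, 16}
R − P = {2, 8, 10, 12, 15, 16}
(Q ∪ R) ∪ (R − P) = {1, 2, 4, 5, 6, 7, 8, 9, 10, 11, 12, 15, 16}
1 lies in both, so they are not disjoint.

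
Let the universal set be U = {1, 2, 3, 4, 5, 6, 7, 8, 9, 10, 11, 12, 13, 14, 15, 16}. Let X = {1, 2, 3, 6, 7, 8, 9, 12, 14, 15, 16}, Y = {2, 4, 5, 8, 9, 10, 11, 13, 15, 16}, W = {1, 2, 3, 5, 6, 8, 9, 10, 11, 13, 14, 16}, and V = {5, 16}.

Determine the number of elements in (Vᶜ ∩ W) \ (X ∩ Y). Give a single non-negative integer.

7

Vᶜ = {1, 2, 3, 4, 6, 7, 8, 9, 10, 11, 12, 13, 14, 15}
Vᶜ ∩ W = {1, 2, 3, 6, 8, 9, 10, 11, 13, 14}
X ∩ Y = {2, 8, 9, 15, 16}
(Vᶜ ∩ W) \ (X ∩ Y) = {1, 3, 6, 10, 11, 13, 14}
|(Vᶜ ∩ W) \ (X ∩ Y)| = 7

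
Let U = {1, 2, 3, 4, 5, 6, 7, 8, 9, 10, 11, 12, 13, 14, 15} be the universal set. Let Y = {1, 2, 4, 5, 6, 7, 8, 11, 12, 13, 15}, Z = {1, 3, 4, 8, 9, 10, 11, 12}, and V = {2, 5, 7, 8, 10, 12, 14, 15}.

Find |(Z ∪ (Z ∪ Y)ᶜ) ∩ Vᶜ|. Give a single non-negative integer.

Z ∪ Y = {1, 2, 3, 4, 5, 6, 7, 8, 9, 10, 11, 12, 13, 15}
(Z ∪ Y)ᶜ = {14}
Z ∪ (Z ∪ Y)ᶜ = {1, 3, 4, 8, 9, 10, 11, 12, 14}
Vᶜ = {1, 3, 4, 6, 9, 11, 13}
(Z ∪ (Z ∪ Y)ᶜ) ∩ Vᶜ = {1, 3, 4, 9, 11}
|(Z ∪ (Z ∪ Y)ᶜ) ∩ Vᶜ| = 5

5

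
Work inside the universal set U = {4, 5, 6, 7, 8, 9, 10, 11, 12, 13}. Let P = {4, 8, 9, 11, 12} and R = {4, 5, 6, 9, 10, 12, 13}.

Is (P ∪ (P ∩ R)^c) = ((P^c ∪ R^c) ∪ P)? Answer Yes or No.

P ∩ R = {4, 9, 12}
(P ∩ R)^c = {5, 6, 7, 8, 10, 11, 13}
P ∪ (P ∩ R)^c = {4, 5, 6, 7, 8, 9, 10, 11, 12, 13}
P^c = {5, 6, 7, 10, 13}
R^c = {7, 8, 11}
P^c ∪ R^c = {5, 6, 7, 8, 10, 11, 13}
(P^c ∪ R^c) ∪ P = {4, 5, 6, 7, 8, 9, 10, 11, 12, 13}
Both equal {4, 5, 6, 7, 8, 9, 10, 11, 12, 13}, so P ∪ (P ∩ R)^c = (P^c ∪ R^c) ∪ P.

Yes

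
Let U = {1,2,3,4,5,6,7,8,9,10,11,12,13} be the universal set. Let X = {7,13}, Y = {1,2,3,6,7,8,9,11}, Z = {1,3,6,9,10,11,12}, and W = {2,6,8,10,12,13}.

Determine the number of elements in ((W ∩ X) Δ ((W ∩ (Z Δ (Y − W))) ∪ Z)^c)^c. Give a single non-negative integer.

8

W ∩ X = {13}
Y − W = {1,3,7,9,11}
Z Δ (Y − W) = {6,7,10,12}
W ∩ (Z Δ (Y − W)) = {6,10,12}
(W ∩ (Z Δ (Y − W))) ∪ Z = {1,3,6,9,10,11,12}
((W ∩ (Z Δ (Y − W))) ∪ Z)^c = {2,4,5,7,8,13}
(W ∩ X) Δ ((W ∩ (Z Δ (Y − W))) ∪ Z)^c = {2,4,5,7,8}
((W ∩ X) Δ ((W ∩ (Z Δ (Y − W))) ∪ Z)^c)^c = {1,3,6,9,10,11,12,13}
|((W ∩ X) Δ ((W ∩ (Z Δ (Y − W))) ∪ Z)^c)^c| = 8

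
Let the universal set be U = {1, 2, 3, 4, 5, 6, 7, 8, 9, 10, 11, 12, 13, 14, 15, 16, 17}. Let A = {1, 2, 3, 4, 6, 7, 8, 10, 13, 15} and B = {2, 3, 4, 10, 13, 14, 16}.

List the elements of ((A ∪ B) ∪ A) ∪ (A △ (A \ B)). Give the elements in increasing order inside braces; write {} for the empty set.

A ∪ B = {1, 2, 3, 4, 6, 7, 8, 10, 13, 14, 15, 16}
(A ∪ B) ∪ A = {1, 2, 3, 4, 6, 7, 8, 10, 13, 14, 15, 16}
A \ B = {1, 6, 7, 8, 15}
A △ (A \ B) = {2, 3, 4, 10, 13}
((A ∪ B) ∪ A) ∪ (A △ (A \ B)) = {1, 2, 3, 4, 6, 7, 8, 10, 13, 14, 15, 16}

{1, 2, 3, 4, 6, 7, 8, 10, 13, 14, 15, 16}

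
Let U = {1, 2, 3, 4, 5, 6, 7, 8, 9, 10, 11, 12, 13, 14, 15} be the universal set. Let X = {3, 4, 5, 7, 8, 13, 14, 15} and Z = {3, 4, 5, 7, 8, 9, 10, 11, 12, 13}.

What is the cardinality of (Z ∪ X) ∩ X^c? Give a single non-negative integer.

Z ∪ X = {3, 4, 5, 7, 8, 9, 10, 11, 12, 13, 14, 15}
X^c = {1, 2, 6, 9, 10, 11, 12}
(Z ∪ X) ∩ X^c = {9, 10, 11, 12}
|(Z ∪ X) ∩ X^c| = 4

4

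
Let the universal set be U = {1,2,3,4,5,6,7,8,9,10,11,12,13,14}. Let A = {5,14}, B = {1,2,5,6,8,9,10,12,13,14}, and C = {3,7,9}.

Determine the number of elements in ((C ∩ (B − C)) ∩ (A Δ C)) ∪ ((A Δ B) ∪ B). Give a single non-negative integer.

10

B − C = {1,2,5,6,8,10,12,13,14}
C ∩ (B − C) = {}
A Δ C = {3,5,7,9,14}
(C ∩ (B − C)) ∩ (A Δ C) = {}
A Δ B = {1,2,6,8,9,10,12,13}
(A Δ B) ∪ B = {1,2,5,6,8,9,10,12,13,14}
((C ∩ (B − C)) ∩ (A Δ C)) ∪ ((A Δ B) ∪ B) = {1,2,5,6,8,9,10,12,13,14}
|((C ∩ (B − C)) ∩ (A Δ C)) ∪ ((A Δ B) ∪ B)| = 10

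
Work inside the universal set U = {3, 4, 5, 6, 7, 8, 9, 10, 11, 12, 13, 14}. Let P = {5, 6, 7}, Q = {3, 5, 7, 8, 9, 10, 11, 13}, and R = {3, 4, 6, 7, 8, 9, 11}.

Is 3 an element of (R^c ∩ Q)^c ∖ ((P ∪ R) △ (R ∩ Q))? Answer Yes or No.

Yes

3 ∈ R, so 3 ∉ R^c
3 ∉ R^c and 3 ∈ Q, so 3 ∉ R^c ∩ Q
3 ∈ (R^c ∩ Q)^c since 3 ∉ (R^c ∩ Q)
3 ∉ P and 3 ∈ R, so 3 ∈ P ∪ R
3 ∈ R and 3 ∈ Q, so 3 ∈ R ∩ Q
3 ∈ (P ∪ R) and 3 ∈ (R ∩ Q), so 3 ∉ (P ∪ R) △ (R ∩ Q)
3 ∈ (R^c ∩ Q)^c and 3 ∉ ((P ∪ R) △ (R ∩ Q)), so 3 ∈ (R^c ∩ Q)^c ∖ ((P ∪ R) △ (R ∩ Q))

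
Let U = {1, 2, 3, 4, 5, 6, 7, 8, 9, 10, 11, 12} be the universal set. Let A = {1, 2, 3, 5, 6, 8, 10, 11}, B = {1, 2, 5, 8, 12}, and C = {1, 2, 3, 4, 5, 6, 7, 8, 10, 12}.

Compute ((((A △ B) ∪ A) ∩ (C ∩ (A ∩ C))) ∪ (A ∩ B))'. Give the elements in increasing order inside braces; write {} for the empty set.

A △ B = {3, 6, 10, 11, 12}
(A △ B) ∪ A = {1, 2, 3, 5, 6, 8, 10, 11, 12}
A ∩ C = {1, 2, 3, 5, 6, 8, 10}
C ∩ (A ∩ C) = {1, 2, 3, 5, 6, 8, 10}
((A △ B) ∪ A) ∩ (C ∩ (A ∩ C)) = {1, 2, 3, 5, 6, 8, 10}
A ∩ B = {1, 2, 5, 8}
(((A △ B) ∪ A) ∩ (C ∩ (A ∩ C))) ∪ (A ∩ B) = {1, 2, 3, 5, 6, 8, 10}
((((A △ B) ∪ A) ∩ (C ∩ (A ∩ C))) ∪ (A ∩ B))' = {4, 7, 9, 11, 12}

{4, 7, 9, 11, 12}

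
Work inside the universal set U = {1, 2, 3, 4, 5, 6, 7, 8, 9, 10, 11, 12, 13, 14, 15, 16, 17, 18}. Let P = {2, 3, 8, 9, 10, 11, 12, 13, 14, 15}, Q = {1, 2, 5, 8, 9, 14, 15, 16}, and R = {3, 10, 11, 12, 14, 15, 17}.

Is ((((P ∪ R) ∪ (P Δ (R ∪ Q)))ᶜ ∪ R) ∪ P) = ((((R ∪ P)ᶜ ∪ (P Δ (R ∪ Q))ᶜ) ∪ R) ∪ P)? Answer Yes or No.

No

P ∪ R = {2, 3, 8, 9, 10, 11, 12, 13, 14, 15, 17}
R ∪ Q = {1, 2, 3, 5, 8, 9, 10, 11, 12, 14, 15, 16, 17}
P Δ (R ∪ Q) = {1, 5, 13, 16, 17}
(P ∪ R) ∪ (P Δ (R ∪ Q)) = {1, 2, 3, 5, 8, 9, 10, 11, 12, 13, 14, 15, 16, 17}
((P ∪ R) ∪ (P Δ (R ∪ Q)))ᶜ = {4, 6, 7, 18}
((P ∪ R) ∪ (P Δ (R ∪ Q)))ᶜ ∪ R = {3, 4, 6, 7, 10, 11, 12, 14, 15, 17, 18}
(((P ∪ R) ∪ (P Δ (R ∪ Q)))ᶜ ∪ R) ∪ P = {2, 3, 4, 6, 7, 8, 9, 10, 11, 12, 13, 14, 15, 17, 18}
R ∪ P = {2, 3, 8, 9, 10, 11, 12, 13, 14, 15, 17}
(R ∪ P)ᶜ = {1, 4, 5, 6, 7, 16, 18}
(P Δ (R ∪ Q))ᶜ = {2, 3, 4, 6, 7, 8, 9, 10, 11, 12, 14, 15, 18}
(R ∪ P)ᶜ ∪ (P Δ (R ∪ Q))ᶜ = {1, 2, 3, 4, 5, 6, 7, 8, 9, 10, 11, 12, 14, 15, 16, 18}
((R ∪ P)ᶜ ∪ (P Δ (R ∪ Q))ᶜ) ∪ R = {1, 2, 3, 4, 5, 6, 7, 8, 9, 10, 11, 12, 14, 15, 16, 17, 18}
(((R ∪ P)ᶜ ∪ (P Δ (R ∪ Q))ᶜ) ∪ R) ∪ P = {1, 2, 3, 4, 5, 6, 7, 8, 9, 10, 11, 12, 13, 14, 15, 16, 17, 18}
1 ∈ (((R ∪ P)ᶜ ∪ (P Δ (R ∪ Q))ᶜ) ∪ R) ∪ P but 1 ∉ (((P ∪ R) ∪ (P Δ (R ∪ Q)))ᶜ ∪ R) ∪ P, so they differ.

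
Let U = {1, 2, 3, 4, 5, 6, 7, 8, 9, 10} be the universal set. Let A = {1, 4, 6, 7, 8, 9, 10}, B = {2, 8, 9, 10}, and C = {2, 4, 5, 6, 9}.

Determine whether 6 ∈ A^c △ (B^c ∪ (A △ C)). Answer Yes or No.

6 ∈ A, so 6 ∉ A^c
6 ∉ B, so 6 ∈ B^c
6 ∈ A and 6 ∈ C, so 6 ∉ A △ C
6 ∈ B^c and 6 ∉ (A △ C), so 6 ∈ B^c ∪ (A △ C)
6 ∉ A^c and 6 ∈ (B^c ∪ (A △ C)), so 6 ∈ A^c △ (B^c ∪ (A △ C))

Yes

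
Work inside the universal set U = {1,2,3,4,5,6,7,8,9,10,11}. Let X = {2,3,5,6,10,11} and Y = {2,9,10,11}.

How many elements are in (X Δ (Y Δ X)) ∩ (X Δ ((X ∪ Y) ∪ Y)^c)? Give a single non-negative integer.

Y Δ X = {3,5,6,9}
X Δ (Y Δ X) = {2,9,10,11}
X ∪ Y = {2,3,5,6,9,10,11}
(X ∪ Y) ∪ Y = {2,3,5,6,9,10,11}
((X ∪ Y) ∪ Y)^c = {1,4,7,8}
X Δ ((X ∪ Y) ∪ Y)^c = {1,2,3,4,5,6,7,8,10,11}
(X Δ (Y Δ X)) ∩ (X Δ ((X ∪ Y) ∪ Y)^c) = {2,10,11}
|(X Δ (Y Δ X)) ∩ (X Δ ((X ∪ Y) ∪ Y)^c)| = 3

3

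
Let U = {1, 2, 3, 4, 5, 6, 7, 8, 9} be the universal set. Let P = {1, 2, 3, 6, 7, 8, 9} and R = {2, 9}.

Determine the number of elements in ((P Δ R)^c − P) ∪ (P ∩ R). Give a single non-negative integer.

P Δ R = {1, 3, 6, 7, 8}
(P Δ R)^c = {2, 4, 5, 9}
(P Δ R)^c − P = {4, 5}
P ∩ R = {2, 9}
((P Δ R)^c − P) ∪ (P ∩ R) = {2, 4, 5, 9}
|((P Δ R)^c − P) ∪ (P ∩ R)| = 4

4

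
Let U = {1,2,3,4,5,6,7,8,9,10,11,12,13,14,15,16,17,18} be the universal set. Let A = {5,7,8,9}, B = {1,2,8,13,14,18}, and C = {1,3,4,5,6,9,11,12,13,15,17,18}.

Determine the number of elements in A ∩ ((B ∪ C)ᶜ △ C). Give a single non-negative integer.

3

B ∪ C = {1,2,3,4,5,6,8,9,11,12,13,14,15,17,18}
(B ∪ C)ᶜ = {7,10,16}
(B ∪ C)ᶜ △ C = {1,3,4,5,6,7,9,10,11,12,13,15,16,17,18}
A ∩ ((B ∪ C)ᶜ △ C) = {5,7,9}
|A ∩ ((B ∪ C)ᶜ △ C)| = 3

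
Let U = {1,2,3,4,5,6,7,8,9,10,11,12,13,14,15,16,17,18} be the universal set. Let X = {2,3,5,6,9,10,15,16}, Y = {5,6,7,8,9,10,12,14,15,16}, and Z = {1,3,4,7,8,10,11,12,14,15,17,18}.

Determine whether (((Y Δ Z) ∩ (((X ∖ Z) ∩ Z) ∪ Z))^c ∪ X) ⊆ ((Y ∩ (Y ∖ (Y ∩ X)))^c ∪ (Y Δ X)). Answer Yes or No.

Yes

Y Δ Z = {1,3,4,5,6,9,11,16,17,18}
X ∖ Z = {2,5,6,9,16}
(X ∖ Z) ∩ Z = {}
((X ∖ Z) ∩ Z) ∪ Z = {1,3,4,7,8,10,11,12,14,15,17,18}
(Y Δ Z) ∩ (((X ∖ Z) ∩ Z) ∪ Z) = {1,3,4,11,17,18}
((Y Δ Z) ∩ (((X ∖ Z) ∩ Z) ∪ Z))^c = {2,5,6,7,8,9,10,12,13,14,15,16}
((Y Δ Z) ∩ (((X ∖ Z) ∩ Z) ∪ Z))^c ∪ X = {2,3,5,6,7,8,9,10,12,13,14,15,16}
Y ∩ X = {5,6,9,10,15,16}
Y ∖ (Y ∩ X) = {7,8,12,14}
Y ∩ (Y ∖ (Y ∩ X)) = {7,8,12,14}
(Y ∩ (Y ∖ (Y ∩ X)))^c = {1,2,3,4,5,6,9,10,11,13,15,16,17,18}
Y Δ X = {2,3,7,8,12,14}
(Y ∩ (Y ∖ (Y ∩ X)))^c ∪ (Y Δ X) = {1,2,3,4,5,6,7,8,9,10,11,12,13,14,15,16,17,18}
Every element of {2,3,5,6,7,8,9,10,12,13,14,15,16} is in {1,2,3,4,5,6,7,8,9,10,11,12,13,14,15,16,17,18}, so ((Y Δ Z) ∩ (((X ∖ Z) ∩ Z) ∪ Z))^c ∪ X ⊆ (Y ∩ (Y ∖ (Y ∩ X)))^c ∪ (Y Δ X).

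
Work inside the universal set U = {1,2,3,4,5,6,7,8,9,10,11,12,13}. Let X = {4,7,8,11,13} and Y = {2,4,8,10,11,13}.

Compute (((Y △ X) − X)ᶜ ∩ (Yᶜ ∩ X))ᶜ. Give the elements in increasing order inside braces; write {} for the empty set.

{1,2,3,4,5,6,8,9,10,11,12,13}

Y △ X = {2,7,10}
(Y △ X) − X = {2,10}
((Y △ X) − X)ᶜ = {1,3,4,5,6,7,8,9,11,12,13}
Yᶜ = {1,3,5,6,7,9,12}
Yᶜ ∩ X = {7}
((Y △ X) − X)ᶜ ∩ (Yᶜ ∩ X) = {7}
(((Y △ X) − X)ᶜ ∩ (Yᶜ ∩ X))ᶜ = {1,2,3,4,5,6,8,9,10,11,12,13}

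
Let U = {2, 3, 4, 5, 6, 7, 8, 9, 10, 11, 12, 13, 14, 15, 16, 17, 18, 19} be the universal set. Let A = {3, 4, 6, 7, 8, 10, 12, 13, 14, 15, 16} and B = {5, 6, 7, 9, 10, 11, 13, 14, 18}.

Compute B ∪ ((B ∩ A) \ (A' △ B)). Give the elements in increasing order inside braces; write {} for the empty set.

{5, 6, 7, 9, 10, 11, 13, 14, 18}

B ∩ A = {6, 7, 10, 13, 14}
A' = {2, 5, 9, 11, 17, 18, 19}
A' △ B = {2, 6, 7, 10, 13, 14, 17, 19}
(B ∩ A) \ (A' △ B) = {}
B ∪ ((B ∩ A) \ (A' △ B)) = {5, 6, 7, 9, 10, 11, 13, 14, 18}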